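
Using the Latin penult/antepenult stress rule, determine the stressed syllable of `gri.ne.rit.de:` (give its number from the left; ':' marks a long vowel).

3

Classical Latin: stress the penult if heavy (long vowel or closed), else the antepenult.
Weights: 2 ne L, 3 rit H, 4 de: H.
The penult (syllable 3, rit) is heavy, so it takes stress.
Stress on syllable 3: gri.ne.ˈrit.de:.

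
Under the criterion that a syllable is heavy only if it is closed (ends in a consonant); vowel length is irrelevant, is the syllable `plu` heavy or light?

light

`plu`: short vowel, open (no coda). Open (no coda) → light.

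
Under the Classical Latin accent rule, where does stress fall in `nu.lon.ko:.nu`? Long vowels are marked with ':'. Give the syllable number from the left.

Classical Latin: stress the penult if heavy (long vowel or closed), else the antepenult.
Weights: 2 lon H, 3 ko: H, 4 nu L.
The penult (syllable 3, ko:) is heavy, so it takes stress.
Stress on syllable 3: nu.lon.ˈko:.nu.

3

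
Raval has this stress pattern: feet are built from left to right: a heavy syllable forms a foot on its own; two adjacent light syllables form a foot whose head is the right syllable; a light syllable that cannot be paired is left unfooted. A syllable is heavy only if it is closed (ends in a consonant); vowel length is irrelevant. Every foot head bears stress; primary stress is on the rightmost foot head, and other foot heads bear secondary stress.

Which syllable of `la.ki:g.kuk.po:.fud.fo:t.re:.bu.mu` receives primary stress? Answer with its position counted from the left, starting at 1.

8

Weights: 1 la L, 2 ki:g H, 3 kuk H, 4 po: L, 5 fud H, 6 fo:t H, 7 re: L, 8 bu L, 9 mu L.
Parse left to right (heavy = foot alone; LL = one foot; stranded L unfooted): la (ˈki:g) (ˈkuk) po: (ˈfud) (ˈfo:t) (re:.ˈbu) mu.
Foot heads: 2, 3, 5, 6, 8.
Primary stress on the rightmost head = syllable 8.
Primary stress: syllable 8 → la.ki:g.kuk.po:.fud.fo:t.re:.ˈbu.mu.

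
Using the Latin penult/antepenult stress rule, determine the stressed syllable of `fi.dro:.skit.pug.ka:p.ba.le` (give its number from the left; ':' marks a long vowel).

Classical Latin: stress the penult if heavy (long vowel or closed), else the antepenult.
Weights: 5 ka:p H, 6 ba L, 7 le L.
The penult (syllable 6, ba) is light, so stress falls on the antepenult (syllable 5, ka:p).
Stress on syllable 5: fi.dro:.skit.pug.ˈka:p.ba.le.

5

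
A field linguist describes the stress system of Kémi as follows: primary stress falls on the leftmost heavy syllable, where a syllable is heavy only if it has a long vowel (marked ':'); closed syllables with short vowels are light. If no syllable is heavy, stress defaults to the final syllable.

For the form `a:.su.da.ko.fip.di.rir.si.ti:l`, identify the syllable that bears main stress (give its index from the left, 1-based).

1

Weights: 1 a: H, 2 su L, 3 da L, 4 ko L, 5 fip L, 6 di L, 7 rir L, 8 si L, 9 ti:l H.
Heavy syllables in the domain: 1, 9. The leftmost is syllable 1 (a:).
Primary stress: syllable 1 → ˈa:.su.da.ko.fip.di.rir.si.ti:l.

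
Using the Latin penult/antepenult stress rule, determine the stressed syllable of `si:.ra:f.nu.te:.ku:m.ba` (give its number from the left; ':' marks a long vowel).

5

Classical Latin: stress the penult if heavy (long vowel or closed), else the antepenult.
Weights: 4 te: H, 5 ku:m H, 6 ba L.
The penult (syllable 5, ku:m) is heavy, so it takes stress.
Stress on syllable 5: si:.ra:f.nu.te:.ˈku:m.ba.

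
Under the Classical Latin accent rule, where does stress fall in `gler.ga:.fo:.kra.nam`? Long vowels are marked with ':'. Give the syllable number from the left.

3

Classical Latin: stress the penult if heavy (long vowel or closed), else the antepenult.
Weights: 3 fo: H, 4 kra L, 5 nam H.
The penult (syllable 4, kra) is light, so stress falls on the antepenult (syllable 3, fo:).
Stress on syllable 3: gler.ga:.ˈfo:.kra.nam.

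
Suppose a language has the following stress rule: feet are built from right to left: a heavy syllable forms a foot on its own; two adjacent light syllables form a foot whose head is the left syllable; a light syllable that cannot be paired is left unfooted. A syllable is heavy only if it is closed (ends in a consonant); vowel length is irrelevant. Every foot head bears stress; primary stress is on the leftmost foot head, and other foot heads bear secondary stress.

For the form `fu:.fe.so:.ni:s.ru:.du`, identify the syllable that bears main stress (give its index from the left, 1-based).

Weights: 1 fu: L, 2 fe L, 3 so: L, 4 ni:s H, 5 ru: L, 6 du L.
Parse right to left (heavy = foot alone; LL = one foot; stranded L unfooted): fu: (ˈfe.so:) (ˈni:s) (ˈru:.du).
Foot heads: 2, 4, 5.
Primary stress on the leftmost head = syllable 2.
Primary stress: syllable 2 → fu:.ˈfe.so:.ni:s.ru:.du.

2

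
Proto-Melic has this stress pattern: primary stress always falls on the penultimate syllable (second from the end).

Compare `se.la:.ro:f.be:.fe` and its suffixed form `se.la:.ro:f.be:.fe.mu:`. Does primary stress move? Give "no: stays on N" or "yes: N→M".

Base `se.la:.ro:f.be:.fe` (5 syllables):
  The word has 5 syllables; the penultimate syllable (second from the end) is syllable 4 (be:).
  → primary stress on syllable 4.
Suffixed `se.la:.ro:f.be:.fe.mu:` (6 syllables):
  The word has 6 syllables; the penultimate syllable (second from the end) is syllable 5 (fe).
  → primary stress on syllable 5.

yes: 4→5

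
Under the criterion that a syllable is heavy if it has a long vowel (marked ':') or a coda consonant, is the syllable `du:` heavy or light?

`du:`: long vowel, open (no coda). Long vowel → heavy.

heavy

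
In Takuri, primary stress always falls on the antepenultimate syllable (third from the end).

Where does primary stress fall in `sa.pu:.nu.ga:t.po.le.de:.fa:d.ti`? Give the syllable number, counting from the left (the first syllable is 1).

7

The word has 9 syllables; the antepenultimate syllable (third from the end) is syllable 7 (de:).
Primary stress: syllable 7 → sa.pu:.nu.ga:t.po.le.ˈde:.fa:d.ti.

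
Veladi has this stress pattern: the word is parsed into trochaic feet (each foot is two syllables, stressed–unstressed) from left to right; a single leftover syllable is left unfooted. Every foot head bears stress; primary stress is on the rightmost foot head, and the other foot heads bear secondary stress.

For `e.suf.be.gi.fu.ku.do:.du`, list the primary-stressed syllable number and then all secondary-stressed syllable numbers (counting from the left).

primary 7, secondary 1, 3, 5

Parse left to right into trochaic (ˈσσ) feet: (ˈe.suf) (ˈbe.gi) (ˈfu.ku) (ˈdo:.du).
Foot heads (stressed positions): 1, 3, 5, 7.
End Rule Rightmost: primary stress on the rightmost head = syllable 7.
Secondary stress on 1, 3, 5: ˌe.suf.ˌbe.gi.ˌfu.ku.ˈdo:.du.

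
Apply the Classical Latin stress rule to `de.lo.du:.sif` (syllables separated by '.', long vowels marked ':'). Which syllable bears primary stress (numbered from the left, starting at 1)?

3

Classical Latin: stress the penult if heavy (long vowel or closed), else the antepenult.
Weights: 2 lo L, 3 du: H, 4 sif H.
The penult (syllable 3, du:) is heavy, so it takes stress.
Stress on syllable 3: de.lo.ˈdu:.sif.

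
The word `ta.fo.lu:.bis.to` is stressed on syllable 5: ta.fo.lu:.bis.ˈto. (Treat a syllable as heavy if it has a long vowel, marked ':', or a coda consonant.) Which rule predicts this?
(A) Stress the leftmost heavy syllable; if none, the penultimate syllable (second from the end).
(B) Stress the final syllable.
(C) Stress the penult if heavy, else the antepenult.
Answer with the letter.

Rule A → syllable 3 (observed: 5).
Rule B → syllable 5 ✓.
Rule C → syllable 4 (observed: 5).

B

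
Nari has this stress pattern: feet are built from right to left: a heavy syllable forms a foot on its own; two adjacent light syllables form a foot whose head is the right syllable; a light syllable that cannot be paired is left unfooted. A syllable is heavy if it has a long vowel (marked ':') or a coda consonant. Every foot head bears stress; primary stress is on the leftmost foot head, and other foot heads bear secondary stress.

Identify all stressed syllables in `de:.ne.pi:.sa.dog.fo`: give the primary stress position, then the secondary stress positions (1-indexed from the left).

primary 1, secondary 3, 5

Weights: 1 de: H, 2 ne L, 3 pi: H, 4 sa L, 5 dog H, 6 fo L.
Parse right to left (heavy = foot alone; LL = one foot; stranded L unfooted): (ˈde:) ne (ˈpi:) sa (ˈdog) fo.
Foot heads: 1, 3, 5.
Primary stress on the leftmost head = syllable 1.
Secondary stress on 3, 5: ˈde:.ne.ˌpi:.sa.ˌdog.fo.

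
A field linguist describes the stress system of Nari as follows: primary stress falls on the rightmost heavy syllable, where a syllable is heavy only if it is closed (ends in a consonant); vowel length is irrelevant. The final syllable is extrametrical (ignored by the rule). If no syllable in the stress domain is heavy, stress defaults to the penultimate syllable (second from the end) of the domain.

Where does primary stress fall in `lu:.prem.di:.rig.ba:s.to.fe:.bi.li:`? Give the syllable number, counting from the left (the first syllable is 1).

The final syllable (9, li:) is extrametrical; the stress domain is syllables 1–8.
Weights: 1 lu: L, 2 prem H, 3 di: L, 4 rig H, 5 ba:s H, 6 to L, 7 fe: L, 8 bi L.
Heavy syllables in the domain: 2, 4, 5. The rightmost is syllable 5 (ba:s).
Primary stress: syllable 5 → lu:.prem.di:.rig.ˈba:s.to.fe:.bi.li:.

5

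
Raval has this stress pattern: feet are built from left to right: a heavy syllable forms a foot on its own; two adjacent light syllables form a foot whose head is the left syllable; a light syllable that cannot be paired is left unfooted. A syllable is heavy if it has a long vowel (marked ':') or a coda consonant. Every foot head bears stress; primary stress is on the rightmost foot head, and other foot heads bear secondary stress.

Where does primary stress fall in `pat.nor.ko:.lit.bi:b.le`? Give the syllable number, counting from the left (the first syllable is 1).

5

Weights: 1 pat H, 2 nor H, 3 ko: H, 4 lit H, 5 bi:b H, 6 le L.
Parse left to right (heavy = foot alone; LL = one foot; stranded L unfooted): (ˈpat) (ˈnor) (ˈko:) (ˈlit) (ˈbi:b) le.
Foot heads: 1, 2, 3, 4, 5.
Primary stress on the rightmost head = syllable 5.
Primary stress: syllable 5 → pat.nor.ko:.lit.ˈbi:b.le.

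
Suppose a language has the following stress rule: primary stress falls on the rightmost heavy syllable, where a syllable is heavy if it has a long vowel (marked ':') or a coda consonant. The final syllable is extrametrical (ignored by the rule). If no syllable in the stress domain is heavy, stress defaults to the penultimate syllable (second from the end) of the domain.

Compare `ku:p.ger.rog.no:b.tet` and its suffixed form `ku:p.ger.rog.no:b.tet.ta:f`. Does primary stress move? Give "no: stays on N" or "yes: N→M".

Base `ku:p.ger.rog.no:b.tet` (5 syllables):
  The final syllable (5, tet) is extrametrical; the stress domain is syllables 1–4.
  Weights: 1 ku:p H, 2 ger H, 3 rog H, 4 no:b H.
  Heavy syllables in the domain: 1, 2, 3, 4. The rightmost is syllable 4 (no:b).
  → primary stress on syllable 4.
Suffixed `ku:p.ger.rog.no:b.tet.ta:f` (6 syllables):
  The final syllable (6, ta:f) is extrametrical; the stress domain is syllables 1–5.
  Weights: 1 ku:p H, 2 ger H, 3 rog H, 4 no:b H, 5 tet H.
  Heavy syllables in the domain: 1, 2, 3, 4, 5. The rightmost is syllable 5 (tet).
  → primary stress on syllable 5.

yes: 4→5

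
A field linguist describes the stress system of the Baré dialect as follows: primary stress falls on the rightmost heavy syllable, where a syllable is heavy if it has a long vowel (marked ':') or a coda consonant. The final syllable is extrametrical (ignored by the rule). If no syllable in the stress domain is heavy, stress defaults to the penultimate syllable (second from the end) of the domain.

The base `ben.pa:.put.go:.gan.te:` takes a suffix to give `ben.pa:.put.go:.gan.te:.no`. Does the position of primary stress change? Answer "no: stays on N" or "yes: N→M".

yes: 5→6

Base `ben.pa:.put.go:.gan.te:` (6 syllables):
  The final syllable (6, te:) is extrametrical; the stress domain is syllables 1–5.
  Weights: 1 ben H, 2 pa: H, 3 put H, 4 go: H, 5 gan H.
  Heavy syllables in the domain: 1, 2, 3, 4, 5. The rightmost is syllable 5 (gan).
  → primary stress on syllable 5.
Suffixed `ben.pa:.put.go:.gan.te:.no` (7 syllables):
  The final syllable (7, no) is extrametrical; the stress domain is syllables 1–6.
  Weights: 1 ben H, 2 pa: H, 3 put H, 4 go: H, 5 gan H, 6 te: H.
  Heavy syllables in the domain: 1, 2, 3, 4, 5, 6. The rightmost is syllable 6 (te:).
  → primary stress on syllable 6.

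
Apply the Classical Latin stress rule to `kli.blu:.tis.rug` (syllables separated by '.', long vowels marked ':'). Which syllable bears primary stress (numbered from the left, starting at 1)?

3

Classical Latin: stress the penult if heavy (long vowel or closed), else the antepenult.
Weights: 2 blu: H, 3 tis H, 4 rug H.
The penult (syllable 3, tis) is heavy, so it takes stress.
Stress on syllable 3: kli.blu:.ˈtis.rug.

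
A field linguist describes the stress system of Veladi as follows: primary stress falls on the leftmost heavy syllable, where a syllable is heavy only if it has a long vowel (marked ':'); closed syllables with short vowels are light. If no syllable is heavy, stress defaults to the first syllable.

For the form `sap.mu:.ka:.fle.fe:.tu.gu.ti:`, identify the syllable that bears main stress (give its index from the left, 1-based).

Weights: 1 sap L, 2 mu: H, 3 ka: H, 4 fle L, 5 fe: H, 6 tu L, 7 gu L, 8 ti: H.
Heavy syllables in the domain: 2, 3, 5, 8. The leftmost is syllable 2 (mu:).
Primary stress: syllable 2 → sap.ˈmu:.ka:.fle.fe:.tu.gu.ti:.

2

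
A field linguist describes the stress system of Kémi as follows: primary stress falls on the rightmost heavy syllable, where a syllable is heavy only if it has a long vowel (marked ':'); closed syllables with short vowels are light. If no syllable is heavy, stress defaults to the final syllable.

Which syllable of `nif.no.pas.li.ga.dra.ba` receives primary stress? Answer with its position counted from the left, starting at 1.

7

Weights: 1 nif L, 2 no L, 3 pas L, 4 li L, 5 ga L, 6 dra L, 7 ba L.
No heavy syllable in the domain; default to the final syllable = syllable 7.
Primary stress: syllable 7 → nif.no.pas.li.ga.dra.ˈba.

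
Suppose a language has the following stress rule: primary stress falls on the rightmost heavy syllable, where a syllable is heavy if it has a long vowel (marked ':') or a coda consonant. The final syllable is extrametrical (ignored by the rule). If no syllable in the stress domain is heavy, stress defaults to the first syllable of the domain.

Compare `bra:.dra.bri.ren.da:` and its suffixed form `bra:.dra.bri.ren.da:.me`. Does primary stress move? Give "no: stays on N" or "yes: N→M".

yes: 4→5

Base `bra:.dra.bri.ren.da:` (5 syllables):
  The final syllable (5, da:) is extrametrical; the stress domain is syllables 1–4.
  Weights: 1 bra: H, 2 dra L, 3 bri L, 4 ren H.
  Heavy syllables in the domain: 1, 4. The rightmost is syllable 4 (ren).
  → primary stress on syllable 4.
Suffixed `bra:.dra.bri.ren.da:.me` (6 syllables):
  The final syllable (6, me) is extrametrical; the stress domain is syllables 1–5.
  Weights: 1 bra: H, 2 dra L, 3 bri L, 4 ren H, 5 da: H.
  Heavy syllables in the domain: 1, 4, 5. The rightmost is syllable 5 (da:).
  → primary stress on syllable 5.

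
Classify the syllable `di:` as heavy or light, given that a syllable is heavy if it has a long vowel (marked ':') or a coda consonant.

`di:`: long vowel, open (no coda). Long vowel → heavy.

heavy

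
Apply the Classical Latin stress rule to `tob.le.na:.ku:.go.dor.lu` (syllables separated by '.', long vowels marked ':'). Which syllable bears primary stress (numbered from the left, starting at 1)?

6

Classical Latin: stress the penult if heavy (long vowel or closed), else the antepenult.
Weights: 5 go L, 6 dor H, 7 lu L.
The penult (syllable 6, dor) is heavy, so it takes stress.
Stress on syllable 6: tob.le.na:.ku:.go.ˈdor.lu.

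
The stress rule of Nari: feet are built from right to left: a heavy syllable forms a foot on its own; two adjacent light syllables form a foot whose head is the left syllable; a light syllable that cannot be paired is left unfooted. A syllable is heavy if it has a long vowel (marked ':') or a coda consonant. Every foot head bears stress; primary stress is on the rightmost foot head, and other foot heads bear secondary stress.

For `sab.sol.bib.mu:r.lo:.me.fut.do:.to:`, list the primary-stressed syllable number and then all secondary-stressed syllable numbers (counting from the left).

Weights: 1 sab H, 2 sol H, 3 bib H, 4 mu:r H, 5 lo: H, 6 me L, 7 fut H, 8 do: H, 9 to: H.
Parse right to left (heavy = foot alone; LL = one foot; stranded L unfooted): (ˈsab) (ˈsol) (ˈbib) (ˈmu:r) (ˈlo:) me (ˈfut) (ˈdo:) (ˈto:).
Foot heads: 1, 2, 3, 4, 5, 7, 8, 9.
Primary stress on the rightmost head = syllable 9.
Secondary stress on 1, 2, 3, 4, 5, 7, 8: ˌsab.ˌsol.ˌbib.ˌmu:r.ˌlo:.me.ˌfut.ˌdo:.ˈto:.

primary 9, secondary 1, 2, 3, 4, 5, 7, 8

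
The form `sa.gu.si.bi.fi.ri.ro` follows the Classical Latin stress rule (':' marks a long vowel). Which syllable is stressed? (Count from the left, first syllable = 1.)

5

Classical Latin: stress the penult if heavy (long vowel or closed), else the antepenult.
Weights: 5 fi L, 6 ri L, 7 ro L.
The penult (syllable 6, ri) is light, so stress falls on the antepenult (syllable 5, fi).
Stress on syllable 5: sa.gu.si.bi.ˈfi.ri.ro.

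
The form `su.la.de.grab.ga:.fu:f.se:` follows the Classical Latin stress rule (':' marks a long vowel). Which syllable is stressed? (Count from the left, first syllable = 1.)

Classical Latin: stress the penult if heavy (long vowel or closed), else the antepenult.
Weights: 5 ga: H, 6 fu:f H, 7 se: H.
The penult (syllable 6, fu:f) is heavy, so it takes stress.
Stress on syllable 6: su.la.de.grab.ga:.ˈfu:f.se:.

6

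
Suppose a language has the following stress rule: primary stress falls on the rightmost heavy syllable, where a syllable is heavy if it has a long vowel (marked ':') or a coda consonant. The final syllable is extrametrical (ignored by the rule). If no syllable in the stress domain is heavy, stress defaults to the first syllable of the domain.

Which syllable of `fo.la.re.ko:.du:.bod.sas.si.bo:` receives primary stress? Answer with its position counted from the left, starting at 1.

The final syllable (9, bo:) is extrametrical; the stress domain is syllables 1–8.
Weights: 1 fo L, 2 la L, 3 re L, 4 ko: H, 5 du: H, 6 bod H, 7 sas H, 8 si L.
Heavy syllables in the domain: 4, 5, 6, 7. The rightmost is syllable 7 (sas).
Primary stress: syllable 7 → fo.la.re.ko:.du:.bod.ˈsas.si.bo:.

7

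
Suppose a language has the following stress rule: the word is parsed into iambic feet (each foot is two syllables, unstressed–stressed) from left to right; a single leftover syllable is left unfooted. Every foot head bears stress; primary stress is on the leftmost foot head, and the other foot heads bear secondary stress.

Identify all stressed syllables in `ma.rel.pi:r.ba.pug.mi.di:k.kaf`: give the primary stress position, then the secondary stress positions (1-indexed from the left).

Parse left to right into iambic (σˈσ) feet: (ma.ˈrel) (pi:r.ˈba) (pug.ˈmi) (di:k.ˈkaf).
Foot heads (stressed positions): 2, 4, 6, 8.
End Rule Leftmost: primary stress on the leftmost head = syllable 2.
Secondary stress on 4, 6, 8: ma.ˈrel.pi:r.ˌba.pug.ˌmi.di:k.ˌkaf.

primary 2, secondary 4, 6, 8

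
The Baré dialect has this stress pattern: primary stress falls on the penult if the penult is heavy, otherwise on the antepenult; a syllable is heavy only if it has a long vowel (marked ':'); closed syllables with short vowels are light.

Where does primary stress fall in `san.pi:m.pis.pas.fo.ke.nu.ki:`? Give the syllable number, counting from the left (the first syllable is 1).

Weights: 6 ke L, 7 nu L, 8 ki: H.
The penult (syllable 7, nu) is light, so stress falls on the antepenult (syllable 6, ke).
Primary stress: syllable 6 → san.pi:m.pis.pas.fo.ˈke.nu.ki:.

6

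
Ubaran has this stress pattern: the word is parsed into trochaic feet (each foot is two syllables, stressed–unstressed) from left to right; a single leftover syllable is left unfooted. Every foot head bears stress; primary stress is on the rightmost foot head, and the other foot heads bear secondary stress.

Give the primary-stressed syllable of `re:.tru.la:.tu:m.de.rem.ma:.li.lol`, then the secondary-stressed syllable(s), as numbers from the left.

Parse left to right into trochaic (ˈσσ) feet: (ˈre:.tru) (ˈla:.tu:m) (ˈde.rem) (ˈma:.li) lol. Syllable 9 is left unfooted.
Foot heads (stressed positions): 1, 3, 5, 7.
End Rule Rightmost: primary stress on the rightmost head = syllable 7.
Secondary stress on 1, 3, 5: ˌre:.tru.ˌla:.tu:m.ˌde.rem.ˈma:.li.lol.

primary 7, secondary 1, 3, 5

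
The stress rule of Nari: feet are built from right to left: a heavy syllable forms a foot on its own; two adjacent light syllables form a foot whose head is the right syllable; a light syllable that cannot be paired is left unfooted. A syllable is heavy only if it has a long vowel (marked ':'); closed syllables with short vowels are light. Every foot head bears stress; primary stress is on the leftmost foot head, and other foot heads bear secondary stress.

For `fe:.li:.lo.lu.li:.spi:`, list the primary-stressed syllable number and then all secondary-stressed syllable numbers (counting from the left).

primary 1, secondary 2, 4, 5, 6

Weights: 1 fe: H, 2 li: H, 3 lo L, 4 lu L, 5 li: H, 6 spi: H.
Parse right to left (heavy = foot alone; LL = one foot; stranded L unfooted): (ˈfe:) (ˈli:) (lo.ˈlu) (ˈli:) (ˈspi:).
Foot heads: 1, 2, 4, 5, 6.
Primary stress on the leftmost head = syllable 1.
Secondary stress on 2, 4, 5, 6: ˈfe:.ˌli:.lo.ˌlu.ˌli:.ˌspi:.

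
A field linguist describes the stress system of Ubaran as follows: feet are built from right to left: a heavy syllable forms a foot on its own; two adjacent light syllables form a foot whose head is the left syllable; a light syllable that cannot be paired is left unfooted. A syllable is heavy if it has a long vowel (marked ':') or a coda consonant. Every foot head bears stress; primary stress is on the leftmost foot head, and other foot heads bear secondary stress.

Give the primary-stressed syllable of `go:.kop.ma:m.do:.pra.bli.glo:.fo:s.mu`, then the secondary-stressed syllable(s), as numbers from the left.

primary 1, secondary 2, 3, 4, 5, 7, 8

Weights: 1 go: H, 2 kop H, 3 ma:m H, 4 do: H, 5 pra L, 6 bli L, 7 glo: H, 8 fo:s H, 9 mu L.
Parse right to left (heavy = foot alone; LL = one foot; stranded L unfooted): (ˈgo:) (ˈkop) (ˈma:m) (ˈdo:) (ˈpra.bli) (ˈglo:) (ˈfo:s) mu.
Foot heads: 1, 2, 3, 4, 5, 7, 8.
Primary stress on the leftmost head = syllable 1.
Secondary stress on 2, 3, 4, 5, 7, 8: ˈgo:.ˌkop.ˌma:m.ˌdo:.ˌpra.bli.ˌglo:.ˌfo:s.mu.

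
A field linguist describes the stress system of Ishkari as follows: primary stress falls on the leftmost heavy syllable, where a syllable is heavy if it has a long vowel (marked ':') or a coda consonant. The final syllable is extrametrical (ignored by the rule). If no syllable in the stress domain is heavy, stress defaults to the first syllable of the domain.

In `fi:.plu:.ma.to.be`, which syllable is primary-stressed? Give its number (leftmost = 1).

The final syllable (5, be) is extrametrical; the stress domain is syllables 1–4.
Weights: 1 fi: H, 2 plu: H, 3 ma L, 4 to L.
Heavy syllables in the domain: 1, 2. The leftmost is syllable 1 (fi:).
Primary stress: syllable 1 → ˈfi:.plu:.ma.to.be.

1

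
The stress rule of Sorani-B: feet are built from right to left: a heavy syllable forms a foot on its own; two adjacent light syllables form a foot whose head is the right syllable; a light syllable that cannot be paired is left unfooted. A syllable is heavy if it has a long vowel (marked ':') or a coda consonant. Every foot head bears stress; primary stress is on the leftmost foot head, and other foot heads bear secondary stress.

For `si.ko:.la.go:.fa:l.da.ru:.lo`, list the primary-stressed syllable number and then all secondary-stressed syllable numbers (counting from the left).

primary 2, secondary 4, 5, 7

Weights: 1 si L, 2 ko: H, 3 la L, 4 go: H, 5 fa:l H, 6 da L, 7 ru: H, 8 lo L.
Parse right to left (heavy = foot alone; LL = one foot; stranded L unfooted): si (ˈko:) la (ˈgo:) (ˈfa:l) da (ˈru:) lo.
Foot heads: 2, 4, 5, 7.
Primary stress on the leftmost head = syllable 2.
Secondary stress on 4, 5, 7: si.ˈko:.la.ˌgo:.ˌfa:l.da.ˌru:.lo.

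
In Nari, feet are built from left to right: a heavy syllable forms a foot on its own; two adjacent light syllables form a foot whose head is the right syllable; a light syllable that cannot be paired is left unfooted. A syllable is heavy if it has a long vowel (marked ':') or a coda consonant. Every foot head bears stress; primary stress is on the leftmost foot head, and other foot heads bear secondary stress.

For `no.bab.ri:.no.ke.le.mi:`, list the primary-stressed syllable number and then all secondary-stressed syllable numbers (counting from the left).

primary 2, secondary 3, 5, 7

Weights: 1 no L, 2 bab H, 3 ri: H, 4 no L, 5 ke L, 6 le L, 7 mi: H.
Parse left to right (heavy = foot alone; LL = one foot; stranded L unfooted): no (ˈbab) (ˈri:) (no.ˈke) le (ˈmi:).
Foot heads: 2, 3, 5, 7.
Primary stress on the leftmost head = syllable 2.
Secondary stress on 3, 5, 7: no.ˈbab.ˌri:.no.ˌke.le.ˌmi:.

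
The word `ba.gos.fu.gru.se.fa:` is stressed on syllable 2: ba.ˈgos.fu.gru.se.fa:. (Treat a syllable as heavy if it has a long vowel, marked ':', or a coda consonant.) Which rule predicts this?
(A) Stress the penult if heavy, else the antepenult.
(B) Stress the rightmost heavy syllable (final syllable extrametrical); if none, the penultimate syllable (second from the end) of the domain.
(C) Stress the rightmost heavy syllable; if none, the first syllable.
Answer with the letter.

B

Rule A → syllable 4 (observed: 2).
Rule B → syllable 2 ✓.
Rule C → syllable 6 (observed: 2).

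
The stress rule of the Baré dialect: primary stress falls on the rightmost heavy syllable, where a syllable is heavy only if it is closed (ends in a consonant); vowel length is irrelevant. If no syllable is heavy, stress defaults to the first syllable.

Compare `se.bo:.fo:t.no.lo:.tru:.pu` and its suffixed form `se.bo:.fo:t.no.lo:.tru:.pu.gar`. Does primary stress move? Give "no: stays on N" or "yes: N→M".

yes: 3→8

Base `se.bo:.fo:t.no.lo:.tru:.pu` (7 syllables):
  Weights: 1 se L, 2 bo: L, 3 fo:t H, 4 no L, 5 lo: L, 6 tru: L, 7 pu L.
  Heavy syllables in the domain: 3. The rightmost is syllable 3 (fo:t).
  → primary stress on syllable 3.
Suffixed `se.bo:.fo:t.no.lo:.tru:.pu.gar` (8 syllables):
  Weights: 1 se L, 2 bo: L, 3 fo:t H, 4 no L, 5 lo: L, 6 tru: L, 7 pu L, 8 gar H.
  Heavy syllables in the domain: 3, 8. The rightmost is syllable 8 (gar).
  → primary stress on syllable 8.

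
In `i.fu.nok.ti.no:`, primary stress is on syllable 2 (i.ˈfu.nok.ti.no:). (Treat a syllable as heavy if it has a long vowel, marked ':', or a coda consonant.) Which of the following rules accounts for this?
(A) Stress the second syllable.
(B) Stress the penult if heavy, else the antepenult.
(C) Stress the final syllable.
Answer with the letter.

A

Rule A → syllable 2 ✓.
Rule B → syllable 3 (observed: 2).
Rule C → syllable 5 (observed: 2).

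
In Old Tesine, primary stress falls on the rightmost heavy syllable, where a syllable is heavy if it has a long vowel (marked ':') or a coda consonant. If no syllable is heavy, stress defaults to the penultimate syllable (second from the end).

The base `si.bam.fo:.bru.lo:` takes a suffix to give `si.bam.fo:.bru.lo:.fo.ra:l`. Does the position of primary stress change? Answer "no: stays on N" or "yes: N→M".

yes: 5→7

Base `si.bam.fo:.bru.lo:` (5 syllables):
  Weights: 1 si L, 2 bam H, 3 fo: H, 4 bru L, 5 lo: H.
  Heavy syllables in the domain: 2, 3, 5. The rightmost is syllable 5 (lo:).
  → primary stress on syllable 5.
Suffixed `si.bam.fo:.bru.lo:.fo.ra:l` (7 syllables):
  Weights: 1 si L, 2 bam H, 3 fo: H, 4 bru L, 5 lo: H, 6 fo L, 7 ra:l H.
  Heavy syllables in the domain: 2, 3, 5, 7. The rightmost is syllable 7 (ra:l).
  → primary stress on syllable 7.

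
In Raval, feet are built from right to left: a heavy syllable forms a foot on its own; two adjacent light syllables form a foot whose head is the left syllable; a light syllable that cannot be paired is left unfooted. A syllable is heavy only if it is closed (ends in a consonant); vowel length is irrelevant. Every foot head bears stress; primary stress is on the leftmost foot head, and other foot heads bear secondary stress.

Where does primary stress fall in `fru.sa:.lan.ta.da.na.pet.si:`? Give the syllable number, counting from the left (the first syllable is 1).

1

Weights: 1 fru L, 2 sa: L, 3 lan H, 4 ta L, 5 da L, 6 na L, 7 pet H, 8 si: L.
Parse right to left (heavy = foot alone; LL = one foot; stranded L unfooted): (ˈfru.sa:) (ˈlan) ta (ˈda.na) (ˈpet) si:.
Foot heads: 1, 3, 5, 7.
Primary stress on the leftmost head = syllable 1.
Primary stress: syllable 1 → ˈfru.sa:.lan.ta.da.na.pet.si:.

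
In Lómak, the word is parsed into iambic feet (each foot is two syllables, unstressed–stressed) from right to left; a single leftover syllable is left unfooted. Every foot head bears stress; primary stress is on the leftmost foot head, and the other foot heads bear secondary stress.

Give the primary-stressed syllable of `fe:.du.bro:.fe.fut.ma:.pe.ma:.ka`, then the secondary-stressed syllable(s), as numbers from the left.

primary 3, secondary 5, 7, 9

Parse right to left into iambic (σˈσ) feet: fe: (du.ˈbro:) (fe.ˈfut) (ma:.ˈpe) (ma:.ˈka). Syllable 1 is left unfooted.
Foot heads (stressed positions): 3, 5, 7, 9.
End Rule Leftmost: primary stress on the leftmost head = syllable 3.
Secondary stress on 5, 7, 9: fe:.du.ˈbro:.fe.ˌfut.ma:.ˌpe.ma:.ˌka.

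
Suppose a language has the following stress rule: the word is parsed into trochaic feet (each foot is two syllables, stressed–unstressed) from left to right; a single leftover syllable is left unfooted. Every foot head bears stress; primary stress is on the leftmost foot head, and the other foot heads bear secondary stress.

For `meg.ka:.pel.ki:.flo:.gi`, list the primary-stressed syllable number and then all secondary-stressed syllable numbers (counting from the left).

Parse left to right into trochaic (ˈσσ) feet: (ˈmeg.ka:) (ˈpel.ki:) (ˈflo:.gi).
Foot heads (stressed positions): 1, 3, 5.
End Rule Leftmost: primary stress on the leftmost head = syllable 1.
Secondary stress on 3, 5: ˈmeg.ka:.ˌpel.ki:.ˌflo:.gi.

primary 1, secondary 3, 5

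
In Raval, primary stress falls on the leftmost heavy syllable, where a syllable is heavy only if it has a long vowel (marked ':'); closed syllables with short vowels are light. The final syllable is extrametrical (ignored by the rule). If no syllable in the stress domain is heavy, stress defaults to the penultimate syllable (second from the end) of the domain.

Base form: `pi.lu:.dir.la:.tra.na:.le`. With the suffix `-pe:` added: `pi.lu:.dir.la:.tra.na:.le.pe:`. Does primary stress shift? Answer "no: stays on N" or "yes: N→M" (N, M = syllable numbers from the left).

no: stays on 2

Base `pi.lu:.dir.la:.tra.na:.le` (7 syllables):
  The final syllable (7, le) is extrametrical; the stress domain is syllables 1–6.
  Weights: 1 pi L, 2 lu: H, 3 dir L, 4 la: H, 5 tra L, 6 na: H.
  Heavy syllables in the domain: 2, 4, 6. The leftmost is syllable 2 (lu:).
  → primary stress on syllable 2.
Suffixed `pi.lu:.dir.la:.tra.na:.le.pe:` (8 syllables):
  The final syllable (8, pe:) is extrametrical; the stress domain is syllables 1–7.
  Weights: 1 pi L, 2 lu: H, 3 dir L, 4 la: H, 5 tra L, 6 na: H, 7 le L.
  Heavy syllables in the domain: 2, 4, 6. The leftmost is syllable 2 (lu:).
  → primary stress on syllable 2.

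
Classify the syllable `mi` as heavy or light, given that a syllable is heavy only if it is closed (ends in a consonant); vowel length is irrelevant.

light

`mi`: short vowel, open (no coda). Open (no coda) → light.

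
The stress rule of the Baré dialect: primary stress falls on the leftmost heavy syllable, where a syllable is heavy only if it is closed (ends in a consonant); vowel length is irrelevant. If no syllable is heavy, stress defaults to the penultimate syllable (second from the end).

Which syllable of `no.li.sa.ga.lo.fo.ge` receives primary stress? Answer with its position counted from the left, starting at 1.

6

Weights: 1 no L, 2 li L, 3 sa L, 4 ga L, 5 lo L, 6 fo L, 7 ge L.
No heavy syllable in the domain; default to the penultimate syllable (second from the end) = syllable 6.
Primary stress: syllable 6 → no.li.sa.ga.lo.ˈfo.ge.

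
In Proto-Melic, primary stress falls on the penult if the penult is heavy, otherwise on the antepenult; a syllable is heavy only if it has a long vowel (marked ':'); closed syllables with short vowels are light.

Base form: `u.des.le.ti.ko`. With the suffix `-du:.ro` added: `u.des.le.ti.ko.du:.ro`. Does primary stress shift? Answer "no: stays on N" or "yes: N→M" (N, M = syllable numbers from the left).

yes: 3→6

Base `u.des.le.ti.ko` (5 syllables):
  Weights: 3 le L, 4 ti L, 5 ko L.
  The penult (syllable 4, ti) is light, so stress falls on the antepenult (syllable 3, le).
  → primary stress on syllable 3.
Suffixed `u.des.le.ti.ko.du:.ro` (7 syllables):
  Weights: 5 ko L, 6 du: H, 7 ro L.
  The penult (syllable 6, du:) is heavy, so it takes stress.
  → primary stress on syllable 6.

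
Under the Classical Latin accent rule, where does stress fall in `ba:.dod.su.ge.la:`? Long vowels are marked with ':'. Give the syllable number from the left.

3

Classical Latin: stress the penult if heavy (long vowel or closed), else the antepenult.
Weights: 3 su L, 4 ge L, 5 la: H.
The penult (syllable 4, ge) is light, so stress falls on the antepenult (syllable 3, su).
Stress on syllable 3: ba:.dod.ˈsu.ge.la:.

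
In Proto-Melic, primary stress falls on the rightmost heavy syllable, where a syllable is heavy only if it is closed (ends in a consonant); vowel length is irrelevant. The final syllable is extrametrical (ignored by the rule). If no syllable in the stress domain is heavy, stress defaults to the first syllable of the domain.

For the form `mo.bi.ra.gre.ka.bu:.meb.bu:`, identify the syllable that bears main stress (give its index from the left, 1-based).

The final syllable (8, bu:) is extrametrical; the stress domain is syllables 1–7.
Weights: 1 mo L, 2 bi L, 3 ra L, 4 gre L, 5 ka L, 6 bu: L, 7 meb H.
Heavy syllables in the domain: 7. The rightmost is syllable 7 (meb).
Primary stress: syllable 7 → mo.bi.ra.gre.ka.bu:.ˈmeb.bu:.

7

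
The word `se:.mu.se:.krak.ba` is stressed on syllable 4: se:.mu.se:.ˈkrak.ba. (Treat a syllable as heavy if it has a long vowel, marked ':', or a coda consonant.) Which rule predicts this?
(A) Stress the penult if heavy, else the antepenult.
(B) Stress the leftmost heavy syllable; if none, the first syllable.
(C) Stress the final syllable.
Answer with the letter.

Rule A → syllable 4 ✓.
Rule B → syllable 1 (observed: 4).
Rule C → syllable 5 (observed: 4).

A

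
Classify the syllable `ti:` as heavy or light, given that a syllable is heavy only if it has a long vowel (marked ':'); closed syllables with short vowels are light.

heavy

`ti:`: long vowel, open (no coda). Long vowel → heavy.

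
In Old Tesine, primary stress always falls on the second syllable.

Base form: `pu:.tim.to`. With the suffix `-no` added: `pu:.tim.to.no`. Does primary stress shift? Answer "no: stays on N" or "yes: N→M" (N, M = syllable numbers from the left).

no: stays on 2

Base `pu:.tim.to` (3 syllables):
  The word has 3 syllables; the second syllable is syllable 2 (tim).
  → primary stress on syllable 2.
Suffixed `pu:.tim.to.no` (4 syllables):
  The word has 4 syllables; the second syllable is syllable 2 (tim).
  → primary stress on syllable 2.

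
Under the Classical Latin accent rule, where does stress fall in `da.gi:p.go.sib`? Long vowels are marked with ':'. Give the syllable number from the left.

2

Classical Latin: stress the penult if heavy (long vowel or closed), else the antepenult.
Weights: 2 gi:p H, 3 go L, 4 sib H.
The penult (syllable 3, go) is light, so stress falls on the antepenult (syllable 2, gi:p).
Stress on syllable 2: da.ˈgi:p.go.sib.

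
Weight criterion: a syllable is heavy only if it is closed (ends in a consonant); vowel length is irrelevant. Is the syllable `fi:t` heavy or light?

`fi:t`: long vowel, closed (coda /t/). Closed (coda /t/) → heavy.

heavy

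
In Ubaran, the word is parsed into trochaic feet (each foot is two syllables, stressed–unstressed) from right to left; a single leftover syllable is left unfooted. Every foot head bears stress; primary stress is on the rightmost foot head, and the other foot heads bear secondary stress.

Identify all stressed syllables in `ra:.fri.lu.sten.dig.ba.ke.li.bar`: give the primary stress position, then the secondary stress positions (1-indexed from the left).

primary 8, secondary 2, 4, 6

Parse right to left into trochaic (ˈσσ) feet: ra: (ˈfri.lu) (ˈsten.dig) (ˈba.ke) (ˈli.bar). Syllable 1 is left unfooted.
Foot heads (stressed positions): 2, 4, 6, 8.
End Rule Rightmost: primary stress on the rightmost head = syllable 8.
Secondary stress on 2, 4, 6: ra:.ˌfri.lu.ˌsten.dig.ˌba.ke.ˈli.bar.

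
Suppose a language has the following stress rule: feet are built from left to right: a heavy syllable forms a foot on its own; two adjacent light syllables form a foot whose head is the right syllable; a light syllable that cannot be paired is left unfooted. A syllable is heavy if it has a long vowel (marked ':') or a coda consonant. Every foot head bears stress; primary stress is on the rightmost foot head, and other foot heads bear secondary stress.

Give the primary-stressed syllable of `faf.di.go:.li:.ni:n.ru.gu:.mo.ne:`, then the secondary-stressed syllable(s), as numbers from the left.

primary 9, secondary 1, 3, 4, 5, 7

Weights: 1 faf H, 2 di L, 3 go: H, 4 li: H, 5 ni:n H, 6 ru L, 7 gu: H, 8 mo L, 9 ne: H.
Parse left to right (heavy = foot alone; LL = one foot; stranded L unfooted): (ˈfaf) di (ˈgo:) (ˈli:) (ˈni:n) ru (ˈgu:) mo (ˈne:).
Foot heads: 1, 3, 4, 5, 7, 9.
Primary stress on the rightmost head = syllable 9.
Secondary stress on 1, 3, 4, 5, 7: ˌfaf.di.ˌgo:.ˌli:.ˌni:n.ru.ˌgu:.mo.ˈne:.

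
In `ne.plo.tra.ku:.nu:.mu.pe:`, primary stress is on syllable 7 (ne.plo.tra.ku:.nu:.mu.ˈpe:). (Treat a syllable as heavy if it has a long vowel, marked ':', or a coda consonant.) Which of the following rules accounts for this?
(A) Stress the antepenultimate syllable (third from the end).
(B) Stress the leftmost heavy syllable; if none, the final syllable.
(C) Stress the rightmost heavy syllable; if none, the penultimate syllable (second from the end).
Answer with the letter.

Rule A → syllable 5 (observed: 7).
Rule B → syllable 4 (observed: 7).
Rule C → syllable 7 ✓.

C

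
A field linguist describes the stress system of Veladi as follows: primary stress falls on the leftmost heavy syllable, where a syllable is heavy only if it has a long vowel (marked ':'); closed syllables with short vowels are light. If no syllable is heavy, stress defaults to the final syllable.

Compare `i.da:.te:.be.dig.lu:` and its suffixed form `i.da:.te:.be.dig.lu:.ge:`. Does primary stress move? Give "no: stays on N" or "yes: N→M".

Base `i.da:.te:.be.dig.lu:` (6 syllables):
  Weights: 1 i L, 2 da: H, 3 te: H, 4 be L, 5 dig L, 6 lu: H.
  Heavy syllables in the domain: 2, 3, 6. The leftmost is syllable 2 (da:).
  → primary stress on syllable 2.
Suffixed `i.da:.te:.be.dig.lu:.ge:` (7 syllables):
  Weights: 1 i L, 2 da: H, 3 te: H, 4 be L, 5 dig L, 6 lu: H, 7 ge: H.
  Heavy syllables in the domain: 2, 3, 6, 7. The leftmost is syllable 2 (da:).
  → primary stress on syllable 2.

no: stays on 2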